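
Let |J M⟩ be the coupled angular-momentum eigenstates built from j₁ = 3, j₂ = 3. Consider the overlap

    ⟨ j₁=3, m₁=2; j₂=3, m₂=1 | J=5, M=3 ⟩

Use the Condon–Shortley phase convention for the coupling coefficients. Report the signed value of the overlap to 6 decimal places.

+√(1/6) = +0.408248

j₁+j₂−J=1  J+j₁−j₂=5  J−j₁+j₂=5  j₁+j₂+J+1=12
(j₁±m₁, j₂±m₂, J±M) = (5,1,4,2,8,2)
P² = 153600
sum k=0..1:
  [0] +1/576 = 1/576
  [1] −1/1440 = -1/1440
S = 1/960
C² = P²·S² = 1/6 ; C = +0.408248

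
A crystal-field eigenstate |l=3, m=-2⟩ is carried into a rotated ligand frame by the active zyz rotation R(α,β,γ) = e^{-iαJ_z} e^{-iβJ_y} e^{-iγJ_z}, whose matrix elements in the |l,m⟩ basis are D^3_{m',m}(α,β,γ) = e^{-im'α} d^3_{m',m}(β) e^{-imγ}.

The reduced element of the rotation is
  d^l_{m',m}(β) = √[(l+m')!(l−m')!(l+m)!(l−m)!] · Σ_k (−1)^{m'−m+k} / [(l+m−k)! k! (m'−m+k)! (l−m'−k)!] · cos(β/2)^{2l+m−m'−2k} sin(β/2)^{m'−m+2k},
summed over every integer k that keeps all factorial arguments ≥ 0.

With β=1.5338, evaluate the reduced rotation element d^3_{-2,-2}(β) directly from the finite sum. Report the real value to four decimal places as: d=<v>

d=-0.5078

d^3_{-2,-2}(β=1.5338) via the finite sum:
Half-angle: c=0.720065, s=0.693906. N=√(1·120·1·120)=120.000000
k∈{0,1} keeps every argument non-negative
  k=0: (−1)^0·120.0000/(120)·0.7201^6·0.6939^0 = +0.139390
  k=1: (−1)^1·120.0000/(24)·0.7201^4·0.6939^2 = -0.647231
d^3_{-2,-2}(1.5338) = +0.139390 -0.647231 = -0.507841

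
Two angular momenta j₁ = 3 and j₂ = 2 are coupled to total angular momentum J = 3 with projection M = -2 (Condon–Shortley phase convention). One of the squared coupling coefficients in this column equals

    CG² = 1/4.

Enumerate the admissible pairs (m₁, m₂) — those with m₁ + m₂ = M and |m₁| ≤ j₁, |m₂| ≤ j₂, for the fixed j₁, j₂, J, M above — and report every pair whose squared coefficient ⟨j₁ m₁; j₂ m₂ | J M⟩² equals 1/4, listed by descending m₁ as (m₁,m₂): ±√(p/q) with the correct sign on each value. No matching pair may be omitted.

(-1,-1): −√(1/4)

Admissible pairs with m₁+m₂ = M = -2: (-3,1), (-2,0), (-1,-1), (0,-2)
  (m₁,m₂)=(0,-2): CG² = 1/3, CG = +√(1/3)
  (m₁,m₂)=(-1,-1): CG² = 1/4, CG = −√(1/4)   ← matches the target
  (m₁,m₂)=(-2,0): CG² = 0/1, CG = 0
  (m₁,m₂)=(-3,1): CG² = 5/12, CG = +√(5/12)
Pairs with CG² = 1/4: (-1,-1): −√(1/4)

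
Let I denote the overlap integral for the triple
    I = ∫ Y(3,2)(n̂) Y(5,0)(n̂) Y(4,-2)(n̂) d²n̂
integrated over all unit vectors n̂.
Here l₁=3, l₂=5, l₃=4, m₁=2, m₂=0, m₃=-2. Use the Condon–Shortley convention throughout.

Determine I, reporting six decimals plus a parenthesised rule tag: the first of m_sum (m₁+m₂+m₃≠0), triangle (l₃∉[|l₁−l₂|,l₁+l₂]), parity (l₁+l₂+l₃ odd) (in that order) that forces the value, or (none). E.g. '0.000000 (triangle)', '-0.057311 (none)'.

Rules hold: Σm=0, L=12 even, 2≤4≤8.
N = 7·11·9 = 693
Δ = 4!·2!·6!/13! = 1/180180
Racah Σ t=1..3: t=1:−1/576 t=2:+1/144 t=3:−1/576 = 1/288
⇒ 3j(3 5 4; 0 0 0)² = 20/1001, sgn +1
Racah Σ t=0..1: t=0:+1/2880 t=1:−1/576 = -1/720
⇒ 3j(3 5 4; 2 0 -2)² = 80/3003, sgn -1
4πI² = N·(3j₀)²·(3jₘ)² = 4800/13013
I = -1·√(0.368862/4π) = -0.17132746
No selection rule forces the value: the integral is nonzero (none).

-0.171327 (none)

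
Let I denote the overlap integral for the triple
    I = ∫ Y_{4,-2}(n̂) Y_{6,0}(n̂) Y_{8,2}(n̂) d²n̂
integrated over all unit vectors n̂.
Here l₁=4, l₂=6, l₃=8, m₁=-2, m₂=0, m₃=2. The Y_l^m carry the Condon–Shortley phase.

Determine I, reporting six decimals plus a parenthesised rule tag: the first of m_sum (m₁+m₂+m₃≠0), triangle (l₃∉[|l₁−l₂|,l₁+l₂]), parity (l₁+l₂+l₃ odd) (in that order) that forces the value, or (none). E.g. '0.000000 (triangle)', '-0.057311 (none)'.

Rules hold: Σm=0, L=18 even, 2≤8≤10.
N = 9·13·17 = 1989
Δ = 2!·6!·10!/19! = 1/23279256
Racah Σ t=0..2: t=0:+1/1658880 t=1:−1/518400 t=2:+1/1658880 = -1/1382400
⇒ 3j(4 6 8; 0 0 0)² = 504/46189, sgn -1
Racah Σ t=0..2: t=0:+1/24883200 t=1:−1/1728000 t=2:+1/1658880 = 1/15552000
⇒ 3j(4 6 8; -2 0 2)² = 16/46189, sgn +1
4πI² = N·(3j₀)²·(3jₘ)² = 72576/9653501
I = -1·√(0.0075181/4π) = -0.02445959
No selection rule forces the value: the integral is nonzero (none).

-0.024460 (none)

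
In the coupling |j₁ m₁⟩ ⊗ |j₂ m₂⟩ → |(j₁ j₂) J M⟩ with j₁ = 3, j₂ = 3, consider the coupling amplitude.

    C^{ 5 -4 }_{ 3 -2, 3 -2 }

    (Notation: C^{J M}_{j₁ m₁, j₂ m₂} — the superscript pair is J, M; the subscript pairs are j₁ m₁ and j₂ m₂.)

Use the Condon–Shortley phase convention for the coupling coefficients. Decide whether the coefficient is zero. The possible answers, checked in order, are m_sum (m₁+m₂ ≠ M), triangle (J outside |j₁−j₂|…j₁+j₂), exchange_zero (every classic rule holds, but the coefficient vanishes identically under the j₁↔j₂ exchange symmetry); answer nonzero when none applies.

exchange_zero

m-sum: m₁+m₂ = -2+(-2) = -4, M = -4  ✓
triangle: |j₁−j₂| = 0 ≤ J = 5 ≤ j₁+j₂ = 6  ✓
exchange: j₁=j₂ and m₁=m₂, and (−1)^(j₁+j₂−J) = (−1)^1 = −1 forces ⟨j₁m₁;j₂m₂|JM⟩ = −⟨j₂m₂;j₁m₁|JM⟩ = −⟨j₁m₁;j₂m₂|JM⟩ ⇒ the coefficient vanishes identically
Racah sum check: Σ_k collapses to 0 ⇒ CG = 0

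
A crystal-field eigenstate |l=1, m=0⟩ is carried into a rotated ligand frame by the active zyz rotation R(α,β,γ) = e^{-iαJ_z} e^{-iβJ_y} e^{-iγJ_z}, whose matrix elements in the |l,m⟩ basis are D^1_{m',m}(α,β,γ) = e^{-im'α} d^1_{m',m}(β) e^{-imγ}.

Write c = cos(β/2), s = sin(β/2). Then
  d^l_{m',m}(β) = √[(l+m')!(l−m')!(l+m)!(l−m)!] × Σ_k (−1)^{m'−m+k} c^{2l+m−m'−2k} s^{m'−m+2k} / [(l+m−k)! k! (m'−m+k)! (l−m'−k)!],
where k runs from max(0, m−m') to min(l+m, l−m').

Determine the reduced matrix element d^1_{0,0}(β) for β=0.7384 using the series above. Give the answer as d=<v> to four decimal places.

d^1_{0,0}(β=0.7384) via the finite sum:
Half-angle: c=0.932616, s=0.360869. N=√(1·1·1·1)=1.000000
k∈{0,1} keeps every argument non-negative
  k=0: (−1)^0·1.0000/(1)·0.9326^2·0.3609^0 = +0.869773
  k=1: (−1)^1·1.0000/(1)·0.9326^0·0.3609^2 = -0.130227
d^1_{0,0}(0.7384) = +0.869773 -0.130227 = +0.739546

d=0.7395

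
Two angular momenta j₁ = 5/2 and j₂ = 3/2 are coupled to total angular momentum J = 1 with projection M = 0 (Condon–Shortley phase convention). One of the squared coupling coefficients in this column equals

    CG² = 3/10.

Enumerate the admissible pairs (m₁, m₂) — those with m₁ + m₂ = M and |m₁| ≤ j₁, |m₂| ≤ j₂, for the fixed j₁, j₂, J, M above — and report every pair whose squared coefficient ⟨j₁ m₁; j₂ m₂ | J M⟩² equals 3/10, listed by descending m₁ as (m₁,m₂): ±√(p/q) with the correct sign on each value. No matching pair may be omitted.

Admissible pairs with m₁+m₂ = M = 0: (-3/2,3/2), (-1/2,1/2), (1/2,-1/2), (3/2,-3/2)
  (m₁,m₂)=(3/2,-3/2): CG² = 1/5, CG = +√(1/5)
  (m₁,m₂)=(1/2,-1/2): CG² = 3/10, CG = −√(3/10)   ← matches the target
  (m₁,m₂)=(-1/2,1/2): CG² = 3/10, CG = +√(3/10)   ← matches the target
  (m₁,m₂)=(-3/2,3/2): CG² = 1/5, CG = −√(1/5)
Pairs with CG² = 3/10: (1/2,-1/2): −√(3/10); (-1/2,1/2): +√(3/10)

(1/2,-1/2): −√(3/10); (-1/2,1/2): +√(3/10)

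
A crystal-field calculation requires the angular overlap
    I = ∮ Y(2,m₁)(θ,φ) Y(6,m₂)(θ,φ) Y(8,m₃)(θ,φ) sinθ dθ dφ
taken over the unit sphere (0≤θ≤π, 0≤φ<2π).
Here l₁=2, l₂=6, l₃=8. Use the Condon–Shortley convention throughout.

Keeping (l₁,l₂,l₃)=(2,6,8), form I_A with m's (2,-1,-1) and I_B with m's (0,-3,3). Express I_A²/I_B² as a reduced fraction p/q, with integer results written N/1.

Same 2,6,8: normalisation and zero-m 3j drop out of the ratio.
A: Δ: 0! 4! 12! / 17! → 1/30940; sum: t=0:+1/14515200 = 1/14515200; 3j²(2 6 8; 2 -1 -1) = Δ·Π!·Σ² = 9/2210  (sign -1)
B: Δ: 0! 4! 12! / 17! → 1/30940; sum: t=0:+1/8709120 = 1/8709120; 3j²(2 6 8; 0 -3 3) = Δ·Π!·Σ² = 55/3094  (sign -1)
I_A²/I_B² = (9/2210)/(55/3094) = 63/275

63/275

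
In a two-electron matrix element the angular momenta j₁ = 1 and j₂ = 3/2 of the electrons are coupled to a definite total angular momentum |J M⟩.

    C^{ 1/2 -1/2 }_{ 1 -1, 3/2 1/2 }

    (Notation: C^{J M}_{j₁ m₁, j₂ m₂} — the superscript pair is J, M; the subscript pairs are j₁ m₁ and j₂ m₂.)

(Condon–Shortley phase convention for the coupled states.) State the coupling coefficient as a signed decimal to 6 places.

j₁+j₂−J=2  J+j₁−j₂=0  J−j₁+j₂=1  j₁+j₂+J+1=4
(j₁±m₁, j₂±m₂, J±M) = (0,2,2,1,0,1)
P² = 2/3
sum k=2..2:
  [2] +1/2 = 1/2
S = 1/2
C² = P²·S² = 1/6 ; C = +0.408248

+0.408248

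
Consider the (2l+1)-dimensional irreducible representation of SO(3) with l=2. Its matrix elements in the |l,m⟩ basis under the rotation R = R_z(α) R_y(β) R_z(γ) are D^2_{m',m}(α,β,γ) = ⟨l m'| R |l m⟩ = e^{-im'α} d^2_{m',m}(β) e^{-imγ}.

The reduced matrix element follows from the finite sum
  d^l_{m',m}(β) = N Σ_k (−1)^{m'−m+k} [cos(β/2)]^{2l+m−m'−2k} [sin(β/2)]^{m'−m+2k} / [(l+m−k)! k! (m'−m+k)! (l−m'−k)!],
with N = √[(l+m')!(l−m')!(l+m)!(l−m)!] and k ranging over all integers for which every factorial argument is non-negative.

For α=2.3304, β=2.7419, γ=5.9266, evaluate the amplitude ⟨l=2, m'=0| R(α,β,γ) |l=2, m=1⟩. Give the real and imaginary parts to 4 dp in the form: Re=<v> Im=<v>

Re=-0.4114 Im=-0.1533

First d^2_{0,1}(β=2.7419), then the phase factors e^{-i(0)α} and e^{-i(1)γ}:
With c≡cos(β/2)=0.198519 and s≡sin(β/2)=0.980097, N=[2·2·6·1]^{1/2}=4.898979
The bounds max(0,m−m')=1 and min(l+m,l−m')=2 give 2 terms
  k=1: (−1)^0·4.8990/(2)·0.1985^3·0.9801^1 = +0.018782
  k=2: (−1)^1·4.8990/(2)·0.1985^1·0.9801^3 = -0.457809
d^2_{0,1}(2.7419) = +0.018782 -0.457809 = -0.439027
D = (+1.000000+0.000000i)·(-0.439027)·(+0.937094+0.349076i) = -0.411409-0.153254i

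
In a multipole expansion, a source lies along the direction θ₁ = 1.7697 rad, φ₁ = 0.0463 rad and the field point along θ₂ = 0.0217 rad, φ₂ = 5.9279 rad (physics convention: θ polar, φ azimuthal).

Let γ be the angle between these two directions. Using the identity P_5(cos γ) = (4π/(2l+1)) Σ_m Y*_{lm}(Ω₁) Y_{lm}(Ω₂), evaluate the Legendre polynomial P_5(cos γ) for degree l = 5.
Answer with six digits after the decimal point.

Addition theorem: P_5(cos γ) = (4π/11) Σ_m Y*_{lm}(Ω₁) Y_{lm}(Ω₂), m = −5…5:
  term(m=-5) = (-0.000000, 0.000000)   from Y*(Ω₁)=(0.408938, 0.096397), Y(Ω₂)=(-0.000000, 0.000000)
  term(m=-4) = (0.000000, -0.000000)   from Y*(Ω₁)=(-0.263229, -0.049315), Y(Ω₂)=(0.000000, 0.000000)
  term(m=-3) = (-0.000002, -0.000006)   from Y*(Ω₁)=(-0.209334, -0.029265), Y(Ω₂)=(0.000014, 0.000025)
  term(m=-2) = (0.000315, 0.000326)   from Y*(Ω₁)=(0.282893, 0.026271), Y(Ω₂)=(0.001208, 0.001040)
  term(m=-1) = (0.007786, 0.003306)   from Y*(Ω₁)=(0.152237, 0.007054), Y(Ω₂)=(0.052039, 0.019308)
  term(m=+0) = (-0.266352, -0.000000)   from Y*(Ω₁)=(-0.285693, -0.000000), Y(Ω₂)=(0.932301, 0.000000)
  term(m=+1) = (0.007786, -0.003306)   from Y*(Ω₁)=(-0.152237, 0.007054), Y(Ω₂)=(-0.052039, 0.019308)
  term(m=+2) = (0.000315, -0.000326)   from Y*(Ω₁)=(0.282893, -0.026271), Y(Ω₂)=(0.001208, -0.001040)
  term(m=+3) = (-0.000002, 0.000006)   from Y*(Ω₁)=(0.209334, -0.029265), Y(Ω₂)=(-0.000014, 0.000025)
  term(m=+4) = (0.000000, 0.000000)   from Y*(Ω₁)=(-0.263229, 0.049315), Y(Ω₂)=(0.000000, -0.000000)
  term(m=+5) = (-0.000000, -0.000000)   from Y*(Ω₁)=(-0.408938, 0.096397), Y(Ω₂)=(0.000000, 0.000000)
Total Σ_m = (-0.250155, -0.000000). Multiply by 1.142397: (-0.285777, -0.000000). P_5(cos γ) = -0.285777

-0.285777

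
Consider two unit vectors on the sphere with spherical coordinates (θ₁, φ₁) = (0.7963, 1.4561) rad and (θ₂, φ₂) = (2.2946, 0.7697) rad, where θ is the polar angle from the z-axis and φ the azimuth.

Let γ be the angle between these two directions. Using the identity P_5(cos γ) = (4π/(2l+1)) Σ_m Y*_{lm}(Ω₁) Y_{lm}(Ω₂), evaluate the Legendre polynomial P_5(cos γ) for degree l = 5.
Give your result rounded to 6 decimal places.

Term-by-term m-sum for l=5 (normalisation 4π/11 = 1.142397):
  m=-5: (0.04698 + 0.07274j) × (-0.08335 + 0.07120j) = -0.00910 - 0.00272j  (running Σ = -0.00910 - 0.00272j)
  m=-4: (0.24022 - 0.11865j) × (0.30578 + 0.01923j) = 0.07573 - 0.03166j  (running Σ = 0.06664 - 0.03438j)
  m=-3: (-0.14498 - 0.40457j) × (-0.28866 - 0.31721j) = -0.08649 + 0.16277j  (running Σ = -0.01985 + 0.12839j)
  m=-2: (-0.27556 + 0.06434j) × (-0.00624 + 0.19882j) = -0.01107 - 0.05519j  (running Σ = -0.03092 + 0.07320j)
  m=-1: (-0.02158 - 0.18735j) × (-0.18971 + 0.18385j) = 0.03854 + 0.03157j  (running Σ = 0.00762 + 0.10478j)
  m=0: (-0.34075 + 0.00000j) × (0.27743 + 0.00000j) = -0.09454 + 0.00000j  (running Σ = -0.08692 + 0.10478j)
  m=1: (0.02158 - 0.18735j) × (0.18971 + 0.18385j) = 0.03854 - 0.03157j  (running Σ = -0.04838 + 0.07320j)
  m=2: (-0.27556 - 0.06434j) × (-0.00624 - 0.19882j) = -0.01107 + 0.05519j  (running Σ = -0.05945 + 0.12839j)
  m=3: (0.14498 - 0.40457j) × (0.28866 - 0.31721j) = -0.08649 - 0.16277j  (running Σ = -0.14594 - 0.03438j)
  m=4: (0.24022 + 0.11865j) × (0.30578 - 0.01923j) = 0.07573 + 0.03166j  (running Σ = -0.07020 - 0.00272j)
  m=5: (-0.04698 + 0.07274j) × (0.08335 + 0.07120j) = -0.00910 + 0.00272j  (running Σ = -0.07930 + 0.00000j)
Total Σ_m = -0.07930 + 0.00000j. Multiply by 1.142397: -0.09059 + 0.00000j. P_5(cos γ) = -0.090589

-0.090589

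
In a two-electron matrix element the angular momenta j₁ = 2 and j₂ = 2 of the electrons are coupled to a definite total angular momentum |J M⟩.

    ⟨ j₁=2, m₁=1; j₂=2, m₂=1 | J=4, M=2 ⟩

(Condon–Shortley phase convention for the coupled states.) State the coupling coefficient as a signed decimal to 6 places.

√[9·0!4!4!/9! · 3!1!3!1!6!2!] = √(5184/7)
  +(−1)^0/∏(0,0,1,3,3,1)! = 1/36  (running 1/36)
⟨..|..⟩ = √(5184/7)·(1/36) = +0.755929

+√(4/7) ≈ +0.755929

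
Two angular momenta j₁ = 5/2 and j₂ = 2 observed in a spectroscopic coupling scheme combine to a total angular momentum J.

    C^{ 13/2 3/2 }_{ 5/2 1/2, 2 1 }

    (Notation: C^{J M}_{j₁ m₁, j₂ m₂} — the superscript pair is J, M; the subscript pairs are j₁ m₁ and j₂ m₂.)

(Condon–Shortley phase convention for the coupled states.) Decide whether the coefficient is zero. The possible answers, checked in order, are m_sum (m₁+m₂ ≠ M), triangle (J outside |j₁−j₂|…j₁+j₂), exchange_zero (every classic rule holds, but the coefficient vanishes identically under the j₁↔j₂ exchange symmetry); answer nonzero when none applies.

triangle

m-sum: m₁+m₂ = 1/2+1 = 3/2, M = 3/2  ✓
triangle: need |j₁−j₂| ≤ J ≤ j₁+j₂, i.e. J ∈ [1/2, 9/2]; J = 13/2 is outside ✗ ⇒ coefficient is 0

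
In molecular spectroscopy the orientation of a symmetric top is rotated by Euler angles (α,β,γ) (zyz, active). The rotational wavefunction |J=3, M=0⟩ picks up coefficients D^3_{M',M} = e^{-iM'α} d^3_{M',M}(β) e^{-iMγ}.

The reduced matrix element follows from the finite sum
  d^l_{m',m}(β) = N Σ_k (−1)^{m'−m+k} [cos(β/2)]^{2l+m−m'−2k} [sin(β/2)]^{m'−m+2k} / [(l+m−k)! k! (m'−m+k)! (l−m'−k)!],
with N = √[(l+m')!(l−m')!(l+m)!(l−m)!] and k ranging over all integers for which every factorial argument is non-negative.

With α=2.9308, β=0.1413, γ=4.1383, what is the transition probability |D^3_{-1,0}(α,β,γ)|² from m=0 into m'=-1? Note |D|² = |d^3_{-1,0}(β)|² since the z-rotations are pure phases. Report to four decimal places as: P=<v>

P=0.0566

Split into d^3_{-1,0}(β=0.1413) × two z-phases.
Half-angle: c=0.997505, s=0.070591. N=√(2·24·6·6)=41.569219
k∈{1,2,3} keeps every argument non-negative
  k=1: (−1)^0·41.5692/(12)·0.9975^5·0.0706^1 = +0.241500
  k=2: (−1)^1·41.5692/(4)·0.9975^3·0.0706^3 = -0.003628
  k=3: (−1)^2·41.5692/(12)·0.9975^1·0.0706^5 = +0.000006
d^3_{-1,0}(0.1413) = +0.241500 -0.003628 +0.000006 = +0.237878
|D^3_{-1,0}|² = |d^3_{-1,0}(β)|² = (+0.237878)² = 0.056586 (the z-rotation phases have unit modulus)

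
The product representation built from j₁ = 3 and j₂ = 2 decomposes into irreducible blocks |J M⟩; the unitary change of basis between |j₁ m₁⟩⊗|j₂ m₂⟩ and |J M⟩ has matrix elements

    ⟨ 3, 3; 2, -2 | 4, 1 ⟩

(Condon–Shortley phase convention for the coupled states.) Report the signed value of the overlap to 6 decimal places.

+0.207020  (= +√(3/70))

triangle: 1!×5!×3!/10! = 720/3628800
(j±m)!: 6!×0!×0!×4!×5!×3! = 12441600
prefactor² = (2J+1)×Δ×N² = 155520/7
  k=0: +1/(0!×1!×0!×0!×5!×3!) = 1/720
Σ = 1/720  ⇒  CG² = 155520/7×(1/720)² = 3/70
CG = +√(3/70) = +0.207020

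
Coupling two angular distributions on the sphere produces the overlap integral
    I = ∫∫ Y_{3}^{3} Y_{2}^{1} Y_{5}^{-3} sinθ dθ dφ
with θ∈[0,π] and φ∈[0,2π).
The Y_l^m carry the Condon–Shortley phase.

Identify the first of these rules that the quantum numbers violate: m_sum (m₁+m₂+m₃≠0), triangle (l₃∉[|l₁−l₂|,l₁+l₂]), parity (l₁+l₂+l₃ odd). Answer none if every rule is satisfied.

m_sum

Σmᵢ = 1  ✗
l₃∈[|l₁−l₂|,l₁+l₂]=[1,5], have l₃=5
Σlᵢ = 10 ⇒ even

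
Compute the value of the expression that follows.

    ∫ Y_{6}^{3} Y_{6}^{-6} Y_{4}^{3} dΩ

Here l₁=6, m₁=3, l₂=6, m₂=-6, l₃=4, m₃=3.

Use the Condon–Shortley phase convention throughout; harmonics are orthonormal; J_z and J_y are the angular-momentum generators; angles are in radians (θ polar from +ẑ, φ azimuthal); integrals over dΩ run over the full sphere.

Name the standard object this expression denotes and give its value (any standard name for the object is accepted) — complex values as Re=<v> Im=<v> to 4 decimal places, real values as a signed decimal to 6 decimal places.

This is a Gaunt coefficient — the integral of a triple product of spherical harmonics over the sphere.
Rules hold: Σm=0, L=16 even, 0≤4≤12.
N = 13·13·9 = 1521
Δ = 8!·4!·4!/17! = 1/15315300
Racah Σ t=2..6: t=2:+1/829440 t=3:−1/25920 t=4:+1/9216 t=5:−1/25920 t=6:+1/829440 = 7/207360
⇒ 3j(6 6 4; 0 0 0)² = 28/2431, sgn +1
Racah Σ t=0..0: t=0:+1/5806080 = 1/5806080
⇒ 3j(6 6 4; 3 -6 3)² = 9/884, sgn -1
4πI² = N·(3j₀)²·(3jₘ)² = 567/3179
I = -1·√(0.178358/4π) = -0.11913554

Gaunt coefficient, -0.119136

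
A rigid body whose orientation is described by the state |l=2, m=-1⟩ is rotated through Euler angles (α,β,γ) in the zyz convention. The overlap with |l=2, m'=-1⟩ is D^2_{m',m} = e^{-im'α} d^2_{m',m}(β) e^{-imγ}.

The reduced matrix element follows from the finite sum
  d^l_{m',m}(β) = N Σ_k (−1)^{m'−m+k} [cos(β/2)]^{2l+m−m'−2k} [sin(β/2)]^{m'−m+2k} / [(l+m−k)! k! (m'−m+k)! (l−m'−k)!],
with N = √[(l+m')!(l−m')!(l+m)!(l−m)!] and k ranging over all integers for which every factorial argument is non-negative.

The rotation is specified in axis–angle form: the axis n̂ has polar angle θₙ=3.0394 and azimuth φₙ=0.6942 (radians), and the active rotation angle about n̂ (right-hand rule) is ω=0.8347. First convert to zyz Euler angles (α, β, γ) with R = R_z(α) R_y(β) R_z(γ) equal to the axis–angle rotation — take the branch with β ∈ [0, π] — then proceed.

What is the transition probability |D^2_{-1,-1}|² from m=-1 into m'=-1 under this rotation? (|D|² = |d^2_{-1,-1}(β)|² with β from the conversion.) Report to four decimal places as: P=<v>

Axis–angle → zyz. n̂ = (sinθₙcosφₙ, sinθₙsinφₙ, cosθₙ) = (+0.078405, +0.065266, -0.994783), ω = 0.8347.
R = I cosω + sinω [n̂]ₓ + (1−cosω) n̂n̂ᵀ gives
  R = [+0.673420, +0.738910, +0.022739; -0.735547, +0.672800, -0.079440; -0.073998, +0.036771, +0.996580]
β = atan2(√(R₁₃²+R₂₃²), R₃₃) = 0.082725; α = atan2(R₂₃, R₁₃) mod 2π = 4.991174; γ = atan2(R₃₂, −R₃₁) mod 2π = 0.461181
D^2_{-1,-1}(4.9912,0.0827,0.4612) = e^{-i·-1·4.9912}·d^2_{-1,-1}(0.0827)·e^{-i·-1·0.4612}. Compute d first:
Half-angle: c=0.999145, s=0.041351. N=√(1·6·1·6)=6.000000
The bounds max(0,m−m')=0 and min(l+m,l−m')=1 give 2 terms
  k=0: (−1)^0·6.0000/(6)·0.9991^4·0.0414^0 = +0.996583
  k=1: (−1)^1·6.0000/(2)·0.9991^2·0.0414^2 = -0.005121
d^2_{-1,-1}(0.0827) = +0.996583 -0.005121 = +0.991462
|D^2_{-1,-1}|² = |d^2_{-1,-1}(β)|² = (+0.991462)² = 0.982998 (the z-rotation phases have unit modulus)

P=0.9830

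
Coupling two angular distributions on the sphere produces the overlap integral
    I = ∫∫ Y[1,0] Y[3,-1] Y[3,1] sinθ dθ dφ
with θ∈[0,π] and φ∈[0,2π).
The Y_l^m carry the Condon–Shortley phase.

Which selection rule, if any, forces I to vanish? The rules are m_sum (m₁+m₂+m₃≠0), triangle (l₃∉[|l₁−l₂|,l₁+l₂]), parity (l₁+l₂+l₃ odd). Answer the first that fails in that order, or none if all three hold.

azimuthal sum: 0 − 1 + 1 = 0  ✓
2 ≤ 3 ≤ 4 (triangle on l)  ✓
L = 1 + 3 + 3 = 7 (odd)  ✗

parity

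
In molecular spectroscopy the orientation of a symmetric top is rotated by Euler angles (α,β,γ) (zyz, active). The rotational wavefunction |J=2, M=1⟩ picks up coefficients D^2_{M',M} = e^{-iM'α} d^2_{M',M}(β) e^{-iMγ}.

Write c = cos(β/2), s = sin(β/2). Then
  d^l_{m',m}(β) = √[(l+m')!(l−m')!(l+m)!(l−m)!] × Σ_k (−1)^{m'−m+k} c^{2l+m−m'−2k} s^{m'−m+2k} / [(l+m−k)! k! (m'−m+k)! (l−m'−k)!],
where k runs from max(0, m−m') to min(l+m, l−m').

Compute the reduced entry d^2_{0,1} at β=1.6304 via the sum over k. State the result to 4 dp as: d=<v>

d^2_{0,1}(β=1.6304) via the finite sum:
With c≡cos(β/2)=0.685723 and s≡sin(β/2)=0.727863, N=[2·2·6·1]^{1/2}=4.898979
Admissible k: 1..2 (factorial args all ≥0)
  k=1: (−1)^0·4.8990/(2)·0.6857^3·0.7279^1 = +0.574872
  k=2: (−1)^1·4.8990/(2)·0.6857^1·0.7279^3 = -0.647698
d^2_{0,1}(1.6304) = +0.574872 -0.647698 = -0.072827

d=-0.0728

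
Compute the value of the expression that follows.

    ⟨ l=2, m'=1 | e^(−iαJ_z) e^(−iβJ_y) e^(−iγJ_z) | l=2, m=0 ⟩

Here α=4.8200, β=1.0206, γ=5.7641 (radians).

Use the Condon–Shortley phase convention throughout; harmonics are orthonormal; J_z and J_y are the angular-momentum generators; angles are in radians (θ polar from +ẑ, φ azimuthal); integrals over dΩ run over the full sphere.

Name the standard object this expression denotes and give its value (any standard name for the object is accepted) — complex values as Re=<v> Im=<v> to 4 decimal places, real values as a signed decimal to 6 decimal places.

This is a Wigner D-matrix element — the rotation-matrix element ⟨l m'| R(α,β,γ) |l m⟩ in the angular-momentum basis.
First d^2_{1,0}(β=1.0206), then the phase factors e^{-i(1)α} and e^{-i(0)γ}:
Half-angle: c=0.872598, s=0.488439. N=√(6·1·2·2)=4.898979
The bounds max(0,m−m')=0 and min(l+m,l−m')=1 give 2 terms
  k=0: (−1)^1·4.8990/(2)·0.8726^3·0.4884^1 = -0.794930
  k=1: (−1)^2·4.8990/(2)·0.8726^1·0.4884^3 = +0.249070
d^2_{1,0}(1.0206) = -0.794930 +0.249070 = -0.545860
Attach z-rotation phases: D = e^{-i(1)(4.8200)}·(-0.545860)·e^{-i(0)(5.7641)} = -0.058627-0.542702i

Wigner D-matrix element, Re=-0.0586 Im=-0.5427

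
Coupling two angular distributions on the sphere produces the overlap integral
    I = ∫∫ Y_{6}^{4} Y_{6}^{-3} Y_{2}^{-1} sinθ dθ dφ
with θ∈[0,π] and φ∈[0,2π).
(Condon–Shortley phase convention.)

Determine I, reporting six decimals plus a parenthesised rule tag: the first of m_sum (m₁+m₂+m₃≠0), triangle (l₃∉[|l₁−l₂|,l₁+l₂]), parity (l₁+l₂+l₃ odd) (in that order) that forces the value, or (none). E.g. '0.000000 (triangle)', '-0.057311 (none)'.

m-sum 0 ✓  L=14 even ✓  0≤2≤12 ✓
Π(2lᵢ+1) = 13×13×5 = 845
triangle coeff Δ(6,6,2) = 1/90090
Σ_t [4,6]: t=4:+1/69120 t=5:−1/14400 t=6:+1/69120 = -7/172800
(3j)²=14/715 [(6 6 2; 0 0 0)], sign=-1
Σ_t [1,2]: t=1:−1/725760 t=2:+1/161280 = 1/207360
(3j)²=7/286 [(6 6 2; 4 -3 -1)], sign=-1
⇒ 4πI² = 49/121
I = (+1)√(49/121/(4π)) = 0.17951487
No selection rule forces the value: the integral is nonzero (none).

0.179515 (none)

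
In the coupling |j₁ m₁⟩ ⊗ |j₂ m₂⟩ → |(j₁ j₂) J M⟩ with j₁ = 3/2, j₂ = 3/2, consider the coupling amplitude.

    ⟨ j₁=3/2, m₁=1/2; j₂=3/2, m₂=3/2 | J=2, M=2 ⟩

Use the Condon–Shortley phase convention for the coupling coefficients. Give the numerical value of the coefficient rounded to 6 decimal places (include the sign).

−√(1/2) = -0.707107

√[5·1!2!2!/6! · 2!1!3!0!4!0!] = √(8)
  +(−1)^1/∏(1,0,0,2,2,0)! = -1/4  (running -1/4)
⟨..|..⟩ = √(8)·(-1/4) = -0.707107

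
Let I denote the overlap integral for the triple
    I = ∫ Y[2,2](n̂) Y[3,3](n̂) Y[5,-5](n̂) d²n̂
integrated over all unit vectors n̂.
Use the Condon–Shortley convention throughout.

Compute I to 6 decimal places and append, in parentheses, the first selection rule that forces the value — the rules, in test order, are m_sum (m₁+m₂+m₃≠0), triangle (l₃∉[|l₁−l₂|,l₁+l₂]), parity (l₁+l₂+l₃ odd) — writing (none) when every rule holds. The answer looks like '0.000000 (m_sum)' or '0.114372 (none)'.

Checks pass: Σm=0; 10 even; l₃=5∈[1,5].
(2·2+1)(2·3+1)(2·5+1) = 385
Δ: 0! 4! 6! / 11! → 1/2310
sum: t=0:+1/144 = 1/144
3j²(2 3 5; 0 0 0) = Δ·Π!·Σ² = 10/231  (sign -1)
sum: t=0:+1/17280 = 1/17280
3j²(2 3 5; 2 3 -5) = Δ·Π!·Σ² = 1/11  (sign +1)
combine: 4πI² = 385·10/231·1/11 = 50/33
take √, sign -1: I = -0.34723469
No selection rule forces the value: the integral is nonzero (none).

-0.347235 (none)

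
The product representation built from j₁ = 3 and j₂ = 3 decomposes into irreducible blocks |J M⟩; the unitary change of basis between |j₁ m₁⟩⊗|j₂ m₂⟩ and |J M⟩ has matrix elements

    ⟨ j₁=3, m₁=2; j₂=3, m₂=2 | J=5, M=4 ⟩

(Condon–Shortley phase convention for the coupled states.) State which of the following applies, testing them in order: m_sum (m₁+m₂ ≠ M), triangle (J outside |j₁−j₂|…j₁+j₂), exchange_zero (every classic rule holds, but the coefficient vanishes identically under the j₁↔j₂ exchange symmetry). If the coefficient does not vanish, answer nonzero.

exchange_zero

m-sum: m₁+m₂ = 2+2 = 4, M = 4  ✓
triangle: |j₁−j₂| = 0 ≤ J = 5 ≤ j₁+j₂ = 6  ✓
exchange: j₁=j₂ and m₁=m₂, and (−1)^(j₁+j₂−J) = (−1)^1 = −1 forces ⟨j₁m₁;j₂m₂|JM⟩ = −⟨j₂m₂;j₁m₁|JM⟩ = −⟨j₁m₁;j₂m₂|JM⟩ ⇒ the coefficient vanishes identically
Racah sum check: Σ_k collapses to 0 ⇒ CG = 0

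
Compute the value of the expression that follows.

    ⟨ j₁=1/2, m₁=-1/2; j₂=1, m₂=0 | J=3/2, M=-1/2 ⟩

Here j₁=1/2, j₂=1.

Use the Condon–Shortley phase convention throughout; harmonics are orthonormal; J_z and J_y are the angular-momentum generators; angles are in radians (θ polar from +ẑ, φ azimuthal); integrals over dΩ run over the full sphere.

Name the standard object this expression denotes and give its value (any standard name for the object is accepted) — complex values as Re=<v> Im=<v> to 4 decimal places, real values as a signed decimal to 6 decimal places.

Clebsch–Gordan coefficient, +√(2/3) ≈ +0.816497

This is a Clebsch–Gordan (vector-coupling) coefficient.
j₁+j₂−J=0  J+j₁−j₂=1  J−j₁+j₂=2  j₁+j₂+J+1=4
(j₁±m₁, j₂±m₂, J±M) = (0,1,1,1,1,2)
P² = 2/3
sum k=0..0:
  [0] +1/1 = 1
S = 1
C² = P²·S² = 2/3 ; C = +0.816497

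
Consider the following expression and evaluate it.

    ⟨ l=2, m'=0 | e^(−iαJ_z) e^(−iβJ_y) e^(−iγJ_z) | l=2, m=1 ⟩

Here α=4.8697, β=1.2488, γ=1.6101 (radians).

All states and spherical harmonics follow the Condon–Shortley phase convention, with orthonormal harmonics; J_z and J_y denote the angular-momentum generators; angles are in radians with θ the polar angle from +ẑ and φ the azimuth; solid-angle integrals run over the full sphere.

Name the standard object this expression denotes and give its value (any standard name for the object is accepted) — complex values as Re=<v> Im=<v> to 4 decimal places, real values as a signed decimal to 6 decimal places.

This is a Wigner D-matrix element — the rotation-matrix element ⟨l m'| R(α,β,γ) |l m⟩ in the angular-momentum basis.
Split into d^2_{0,1}(β=1.2488) × two z-phases.
Half-angle: c=0.811314, s=0.584611. N=√(2·2·6·1)=4.898979
k∈{1,2} keeps every argument non-negative
  k=1: (−1)^0·4.8990/(2)·0.8113^3·0.5846^1 = +0.764732
  k=2: (−1)^1·4.8990/(2)·0.8113^1·0.5846^3 = -0.397068
d^2_{0,1}(1.2488) = +0.764732 -0.397068 = +0.367664
D = (+1.000000+0.000000i)·(+0.367664)·(-0.039294-0.999228i) = -0.014447-0.367380i

Wigner D-matrix element, Re=-0.0144 Im=-0.3674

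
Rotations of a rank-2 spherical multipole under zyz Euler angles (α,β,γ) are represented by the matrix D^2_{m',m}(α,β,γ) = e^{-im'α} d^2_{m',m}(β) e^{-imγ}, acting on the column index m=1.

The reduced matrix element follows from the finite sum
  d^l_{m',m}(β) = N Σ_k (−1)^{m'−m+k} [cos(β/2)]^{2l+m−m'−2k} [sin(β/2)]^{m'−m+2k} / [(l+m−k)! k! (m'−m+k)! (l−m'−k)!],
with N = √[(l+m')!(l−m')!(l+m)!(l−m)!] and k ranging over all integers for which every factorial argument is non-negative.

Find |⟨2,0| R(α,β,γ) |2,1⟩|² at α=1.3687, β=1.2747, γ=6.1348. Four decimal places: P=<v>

P=0.1168

First d^2_{0,1}(β=1.2747), then the phase factors e^{-i(0)α} and e^{-i(1)γ}:
With c≡cos(β/2)=0.803676 and s≡sin(β/2)=0.595068, N=[2·2·6·1]^{1/2}=4.898979
Admissible k: 1..2 (factorial args all ≥0)
  k=1: (−1)^0·4.8990/(2)·0.8037^3·0.5951^1 = +0.756631
  k=2: (−1)^1·4.8990/(2)·0.8037^1·0.5951^3 = -0.414816
d^2_{0,1}(1.2747) = +0.756631 -0.414816 = +0.341815
|D^2_{0,1}|² = |d^2_{0,1}(β)|² = (+0.341815)² = 0.116838 (the z-rotation phases have unit modulus)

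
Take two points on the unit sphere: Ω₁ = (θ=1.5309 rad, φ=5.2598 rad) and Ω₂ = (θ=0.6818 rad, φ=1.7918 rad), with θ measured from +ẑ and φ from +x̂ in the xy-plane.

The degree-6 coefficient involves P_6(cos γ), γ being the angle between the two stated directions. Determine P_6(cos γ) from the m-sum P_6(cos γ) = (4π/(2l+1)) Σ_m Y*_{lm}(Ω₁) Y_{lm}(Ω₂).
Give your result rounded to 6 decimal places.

Addition theorem: P_6(cos γ) = (4π/13) Σ_m Y*_{lm}(Ω₁) Y_{lm}(Ω₂), m = −6…6:
  m=-6: Y*=(0.475883, 0.068458)  Y=(-0.007333, 0.029357)  product (-0.005499, 0.013469)
  m=-5: Y*=(0.026167, 0.061116)  Y=(-0.115389, -0.058002)  product (0.000525, -0.008570)
  m=-4: Y*=(0.202699, -0.284622)  Y=(0.200926, -0.245050)  product (-0.029019, -0.106860)
  m=-3: Y*=(0.077107, 0.005518)  Y=(0.282924, 0.362286)  product (0.019816, 0.029496)
  m=-2: Y*=(-0.144743, -0.280780)  Y=(-0.250436, 0.118515)  product (0.069526, 0.053163)
  m=-1: Y*=(0.042321, -0.069430)  Y=(0.048267, 0.214830)  product (0.016958, 0.005741)
  m=+0: Y*=(-0.307278, -0.000000)  Y=(-0.354106, 0.000000)  product (0.108809, 0.000000)
  m=+1: Y*=(-0.042321, -0.069430)  Y=(-0.048267, 0.214830)  product (0.016958, -0.005741)
  m=+2: Y*=(-0.144743, 0.280780)  Y=(-0.250436, -0.118515)  product (0.069526, -0.053163)
  m=+3: Y*=(-0.077107, 0.005518)  Y=(-0.282924, 0.362286)  product (0.019816, -0.029496)
  m=+4: Y*=(0.202699, 0.284622)  Y=(0.200926, 0.245050)  product (-0.029019, 0.106860)
  m=+5: Y*=(-0.026167, 0.061116)  Y=(0.115389, -0.058002)  product (0.000525, 0.008570)
  m=+6: Y*=(0.475883, -0.068458)  Y=(-0.007333, -0.029357)  product (-0.005499, -0.013469)
Total Σ_m = (0.253424, 0.000000). Multiply by 0.966644: (0.244971, 0.000000). P_6(cos γ) = 0.244971

0.244971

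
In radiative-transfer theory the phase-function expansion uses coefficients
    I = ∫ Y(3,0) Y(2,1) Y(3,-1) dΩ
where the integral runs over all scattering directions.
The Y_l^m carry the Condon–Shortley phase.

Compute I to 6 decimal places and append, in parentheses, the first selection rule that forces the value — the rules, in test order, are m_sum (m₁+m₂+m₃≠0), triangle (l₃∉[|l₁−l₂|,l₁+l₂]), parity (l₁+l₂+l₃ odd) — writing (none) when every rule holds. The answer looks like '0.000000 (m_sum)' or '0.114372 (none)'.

-0.059471 (none)

Rules hold: Σm=0, L=8 even, 1≤3≤5.
N = 7·5·7 = 245
Δ = 2!·4!·2!/9! = 1/3780
Racah Σ t=0..2: t=0:+1/24 t=1:−1/4 t=2:+1/24 = -1/6
⇒ 3j(3 2 3; 0 0 0)² = 4/105, sgn +1
Racah Σ t=1..2: t=1:−1/8 t=2:+1/12 = -1/24
⇒ 3j(3 2 3; 0 1 -1)² = 1/210, sgn -1
4πI² = N·(3j₀)²·(3jₘ)² = 2/45
I = -1·√(0.0444444/4π) = -0.05947080
No selection rule forces the value: the integral is nonzero (none).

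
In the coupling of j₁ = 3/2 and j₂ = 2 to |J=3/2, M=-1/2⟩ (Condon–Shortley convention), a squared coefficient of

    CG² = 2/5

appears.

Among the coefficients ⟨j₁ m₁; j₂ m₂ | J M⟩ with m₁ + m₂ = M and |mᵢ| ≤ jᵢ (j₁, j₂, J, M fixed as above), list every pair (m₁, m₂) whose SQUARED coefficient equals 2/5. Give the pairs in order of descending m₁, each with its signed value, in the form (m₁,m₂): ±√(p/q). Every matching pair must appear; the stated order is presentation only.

(3/2,-2): +√(2/5); (-3/2,1): +√(2/5)

Admissible pairs with m₁+m₂ = M = -1/2: (-3/2,1), (-1/2,0), (1/2,-1), (3/2,-2)
  (m₁,m₂)=(3/2,-2): CG² = 2/5, CG = +√(2/5)   ← matches the target
  (m₁,m₂)=(1/2,-1): CG² = 0/1, CG = 0
  (m₁,m₂)=(-1/2,0): CG² = 1/5, CG = −√(1/5)
  (m₁,m₂)=(-3/2,1): CG² = 2/5, CG = +√(2/5)   ← matches the target
Pairs with CG² = 2/5: (3/2,-2): +√(2/5); (-3/2,1): +√(2/5)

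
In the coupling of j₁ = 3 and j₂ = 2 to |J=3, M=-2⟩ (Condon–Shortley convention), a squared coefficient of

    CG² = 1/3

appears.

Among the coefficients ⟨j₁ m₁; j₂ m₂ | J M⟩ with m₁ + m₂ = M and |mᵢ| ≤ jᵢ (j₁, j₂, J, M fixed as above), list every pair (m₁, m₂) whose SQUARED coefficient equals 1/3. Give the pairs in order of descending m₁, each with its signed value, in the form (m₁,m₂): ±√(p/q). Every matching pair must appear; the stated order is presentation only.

Admissible pairs with m₁+m₂ = M = -2: (-3,1), (-2,0), (-1,-1), (0,-2)
  (m₁,m₂)=(0,-2): CG² = 1/3, CG = +√(1/3)   ← matches the target
  (m₁,m₂)=(-1,-1): CG² = 1/4, CG = −√(1/4)
  (m₁,m₂)=(-2,0): CG² = 0/1, CG = 0
  (m₁,m₂)=(-3,1): CG² = 5/12, CG = +√(5/12)
Pairs with CG² = 1/3: (0,-2): +√(1/3)

(0,-2): +√(1/3)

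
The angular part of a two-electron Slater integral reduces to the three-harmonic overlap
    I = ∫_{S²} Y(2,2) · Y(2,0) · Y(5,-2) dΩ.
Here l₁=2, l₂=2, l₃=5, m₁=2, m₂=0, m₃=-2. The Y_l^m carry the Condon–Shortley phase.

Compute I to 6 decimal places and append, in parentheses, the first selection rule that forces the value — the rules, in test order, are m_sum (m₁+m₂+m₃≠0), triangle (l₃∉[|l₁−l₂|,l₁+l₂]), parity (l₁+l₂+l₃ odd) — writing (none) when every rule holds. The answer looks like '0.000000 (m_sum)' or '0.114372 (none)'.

triangle: need 0≤l₃≤4, have 5; I=0

0.000000 (triangle)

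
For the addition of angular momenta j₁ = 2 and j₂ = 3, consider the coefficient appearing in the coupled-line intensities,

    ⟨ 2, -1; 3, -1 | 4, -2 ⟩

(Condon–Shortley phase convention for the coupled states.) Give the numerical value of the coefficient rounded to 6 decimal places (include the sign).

-0.188982

√[9·1!3!5!/10! · 1!3!2!4!2!6!] = √(5184/7)
  +(−1)^0/∏(0,1,3,2,0,3)! = 1/72  (running 1/72)
  +(−1)^1/∏(1,0,2,1,1,4)! = -1/48  (running -1/144)
⟨..|..⟩ = √(5184/7)·(-1/144) = -0.188982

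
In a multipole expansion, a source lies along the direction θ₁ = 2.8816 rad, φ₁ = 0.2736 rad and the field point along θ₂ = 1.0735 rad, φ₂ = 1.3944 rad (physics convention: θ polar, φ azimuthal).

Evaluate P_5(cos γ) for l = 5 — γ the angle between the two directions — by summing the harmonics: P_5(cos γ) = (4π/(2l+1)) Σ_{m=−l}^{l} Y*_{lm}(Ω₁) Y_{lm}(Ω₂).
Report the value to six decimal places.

Term-by-term m-sum for l=5 (normalisation 4π/11 = 1.142397):
  term(m=-5) = 0.00010 + 0.00008j   from Y*(Ω₁)=0.00010 + 0.00051j, Y(Ω₂)=0.18789 - 0.15470j
  term(m=-4) = 0.00059 - 0.00252j   from Y*(Ω₁)=-0.00284 - 0.00550j, Y(Ω₂)=0.31800 + 0.27090j
  term(m=-3) = -0.01045 + 0.00235j   from Y*(Ω₁)=0.02967 + 0.03185j, Y(Ω₂)=-0.12427 + 0.21250j
  term(m=-2) = -0.02402 - 0.03027j   from Y*(Ω₁)=-0.16654 - 0.10147j, Y(Ω₂)=0.18593 + 0.06846j
  term(m=-1) = -0.06911 + 0.14308j   from Y*(Ω₁)=0.49477 + 0.13885j, Y(Ω₂)=-0.05426 + 0.30441j
  term(m=+0) = -0.06727 + 0.00000j   from Y*(Ω₁)=-0.51699 + 0.00000j, Y(Ω₂)=0.13013 + 0.00000j
  term(m=+1) = -0.06911 - 0.14308j   from Y*(Ω₁)=-0.49477 + 0.13885j, Y(Ω₂)=0.05426 + 0.30441j
  term(m=+2) = -0.02402 + 0.03027j   from Y*(Ω₁)=-0.16654 + 0.10147j, Y(Ω₂)=0.18593 - 0.06846j
  term(m=+3) = -0.01045 - 0.00235j   from Y*(Ω₁)=-0.02967 + 0.03185j, Y(Ω₂)=0.12427 + 0.21250j
  term(m=+4) = 0.00059 + 0.00252j   from Y*(Ω₁)=-0.00284 + 0.00550j, Y(Ω₂)=0.31800 - 0.27090j
  term(m=+5) = 0.00010 - 0.00008j   from Y*(Ω₁)=-0.00010 + 0.00051j, Y(Ω₂)=-0.18789 - 0.15470j
Accumulated sum -0.27307 + 0.00000j; after 4π/(2l+1) scaling, -0.31196 + 0.00000j ⇒ P_5 = -0.311958

-0.311958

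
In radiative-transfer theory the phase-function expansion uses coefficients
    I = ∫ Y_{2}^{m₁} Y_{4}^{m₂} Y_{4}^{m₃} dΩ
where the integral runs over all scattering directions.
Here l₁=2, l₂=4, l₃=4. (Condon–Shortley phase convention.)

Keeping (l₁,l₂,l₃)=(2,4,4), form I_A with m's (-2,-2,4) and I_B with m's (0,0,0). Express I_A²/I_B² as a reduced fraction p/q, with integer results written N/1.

21/50

Shared (l₁,l₂,l₃)=(2,4,4): N and (l;000)² cancel in I_A²/I_B².
A: Δ = 2!·2!·6!/11! = 1/13860; Racah Σ t=2..2: t=2:+1/2880 = 1/2880; ⇒ 3j(2 4 4; -2 -2 4)² = 2/165, sgn +1
B: Δ = 2!·2!·6!/11! = 1/13860; Racah Σ t=0..2: t=0:+1/192 t=1:−1/36 t=2:+1/192 = -5/288; ⇒ 3j(2 4 4; 0 0 0)² = 20/693, sgn -1
I_A²/I_B² = (2/165)/(20/693) = 21/50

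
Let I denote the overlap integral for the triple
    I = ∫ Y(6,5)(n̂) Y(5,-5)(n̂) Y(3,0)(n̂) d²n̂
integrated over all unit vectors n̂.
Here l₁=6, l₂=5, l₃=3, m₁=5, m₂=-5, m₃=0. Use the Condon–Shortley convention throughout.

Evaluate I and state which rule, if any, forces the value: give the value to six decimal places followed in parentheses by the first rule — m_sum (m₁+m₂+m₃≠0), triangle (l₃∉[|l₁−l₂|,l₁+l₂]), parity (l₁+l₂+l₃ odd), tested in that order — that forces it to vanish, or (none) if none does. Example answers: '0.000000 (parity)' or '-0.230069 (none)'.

m-sum 0 ✓  L=14 even ✓  1≤3≤11 ✓
Π(2lᵢ+1) = 13×11×7 = 1001
triangle coeff Δ(6,5,3) = 1/675675
Σ_t [3,5]: t=3:−1/8640 t=4:+1/2304 t=5:−1/8640 = 7/34560
(3j)²=7/429 [(6 5 3; 0 0 0)], sign=-1
Σ_t [0,0]: t=0:+1/483840 = 1/483840
(3j)²=3/91 [(6 5 3; 5 -5 0)], sign=-1
⇒ 4πI² = 7/13
I = (+1)√(7/13/(4π)) = 0.20700098
No selection rule forces the value: the integral is nonzero (none).

0.207001 (none)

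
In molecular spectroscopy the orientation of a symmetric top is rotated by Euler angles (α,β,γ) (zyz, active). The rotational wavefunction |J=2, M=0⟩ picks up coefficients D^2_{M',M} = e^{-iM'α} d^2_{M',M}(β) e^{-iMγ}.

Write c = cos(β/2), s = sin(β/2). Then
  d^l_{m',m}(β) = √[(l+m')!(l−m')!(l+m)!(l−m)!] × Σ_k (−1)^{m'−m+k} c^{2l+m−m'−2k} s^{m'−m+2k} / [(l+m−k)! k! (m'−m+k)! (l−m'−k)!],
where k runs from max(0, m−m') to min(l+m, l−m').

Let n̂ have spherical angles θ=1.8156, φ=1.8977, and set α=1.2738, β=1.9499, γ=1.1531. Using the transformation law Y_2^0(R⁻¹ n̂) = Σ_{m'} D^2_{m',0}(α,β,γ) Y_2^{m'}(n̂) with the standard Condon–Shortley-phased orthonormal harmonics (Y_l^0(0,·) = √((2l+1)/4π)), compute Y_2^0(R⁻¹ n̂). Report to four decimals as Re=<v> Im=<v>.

Re=0.3227 Im=0.0000

Need the full column D^2_{m',0} for m'=−2..2 at α=1.2738, β=1.9499, γ=1.1531.
cos(β/2)=0.561209, sin(β/2)=0.827674
d^2_{-2,0}: single k=2 term ⇒ +0.528499;  D = -0.437974+0.295787i
d^2_{-1,0}: k∈[1..2] ⇒ +0.358352 -0.779432 = -0.421080;  D = -0.123229-0.402645i
d^2_{0,0}: k∈[0..2] ⇒ +0.099197 -0.863035 +0.469285 = -0.294552;  D = -0.294552+0.000000i
d^2_{1,0}: k∈[0..1] ⇒ -0.358352 +0.779432 = +0.421080;  D = +0.123229-0.402645i
d^2_{2,0}: single k=0 term ⇒ +0.528499;  D = -0.437974-0.295787i
Y_2^{m'}(θ=1.8156,φ=1.8977) and Σ D·Y over m':
  (-0.4380+0.2958i)·(-0.2886+0.2211i)  (-0.1232-0.4026i)·(+0.0583+0.1720i)  (-0.2946+0.0000i)·(-0.2598+0.0000i)  (+0.1232-0.4026i)·(-0.0583+0.1720i)  (-0.4380-0.2958i)·(-0.2886-0.2211i)
Y_2^0(R⁻¹ n̂) = +0.322674+0.000000i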